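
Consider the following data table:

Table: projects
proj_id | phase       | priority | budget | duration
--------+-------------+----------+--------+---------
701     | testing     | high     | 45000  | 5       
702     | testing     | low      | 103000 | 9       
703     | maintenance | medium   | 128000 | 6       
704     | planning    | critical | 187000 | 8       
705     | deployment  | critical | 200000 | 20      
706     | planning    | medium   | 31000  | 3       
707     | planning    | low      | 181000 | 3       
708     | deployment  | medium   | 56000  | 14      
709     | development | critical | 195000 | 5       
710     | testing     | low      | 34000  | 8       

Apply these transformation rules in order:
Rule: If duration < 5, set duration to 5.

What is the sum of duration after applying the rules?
85

Step 1: 2 records have duration < 5
Step 2: These records originally summed to 6
Step 3: After setting to minimum: 2 × 5 = 10
Step 4: Unaffected records sum: 75
Step 5: Final sum = 10 + 75 = 85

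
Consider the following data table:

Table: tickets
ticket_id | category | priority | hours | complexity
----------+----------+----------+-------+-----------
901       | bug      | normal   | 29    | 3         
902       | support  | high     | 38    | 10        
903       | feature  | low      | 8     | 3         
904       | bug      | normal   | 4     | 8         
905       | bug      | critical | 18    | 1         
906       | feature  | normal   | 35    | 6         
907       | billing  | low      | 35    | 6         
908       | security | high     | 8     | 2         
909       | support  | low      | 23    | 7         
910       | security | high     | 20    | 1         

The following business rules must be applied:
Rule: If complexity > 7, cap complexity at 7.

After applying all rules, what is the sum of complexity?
43

Step 1: 2 records have complexity > 7
Step 2: These records originally summed to 18
Step 3: After capping: 2 × 7 = 14
Step 4: Unaffected records sum: 29
Step 5: Final sum = 14 + 29 = 43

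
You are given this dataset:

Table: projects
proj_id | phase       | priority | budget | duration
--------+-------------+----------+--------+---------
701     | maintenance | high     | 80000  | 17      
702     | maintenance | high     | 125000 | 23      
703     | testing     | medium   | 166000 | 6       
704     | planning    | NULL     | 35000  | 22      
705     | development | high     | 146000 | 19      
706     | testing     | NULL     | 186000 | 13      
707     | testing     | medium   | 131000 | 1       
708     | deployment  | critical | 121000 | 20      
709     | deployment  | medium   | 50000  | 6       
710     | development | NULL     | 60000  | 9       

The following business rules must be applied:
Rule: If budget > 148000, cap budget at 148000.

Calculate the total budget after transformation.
1044000

Step 1: 2 records have budget > 148000
Step 2: These records originally summed to 352000
Step 3: After capping: 2 × 148000 = 296000
Step 4: Unaffected records sum: 748000
Step 5: Final sum = 296000 + 748000 = 1044000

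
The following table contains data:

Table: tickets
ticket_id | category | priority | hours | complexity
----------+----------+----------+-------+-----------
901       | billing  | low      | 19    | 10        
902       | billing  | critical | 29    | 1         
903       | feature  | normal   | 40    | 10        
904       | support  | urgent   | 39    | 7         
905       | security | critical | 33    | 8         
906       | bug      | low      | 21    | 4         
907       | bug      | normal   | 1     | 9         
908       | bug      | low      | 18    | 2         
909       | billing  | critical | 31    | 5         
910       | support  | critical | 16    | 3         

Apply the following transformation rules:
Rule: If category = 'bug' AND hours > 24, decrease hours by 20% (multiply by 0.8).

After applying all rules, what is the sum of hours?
247

Step 1: Find records where category = 'bug' AND hours > 24
Step 2: 0 records match, summing to 0
Step 3: After multiplier: 0 × 0.8 = 0.0
Step 4: Unaffected records sum: 247
Step 5: Final sum = 0.0 + 247 = 247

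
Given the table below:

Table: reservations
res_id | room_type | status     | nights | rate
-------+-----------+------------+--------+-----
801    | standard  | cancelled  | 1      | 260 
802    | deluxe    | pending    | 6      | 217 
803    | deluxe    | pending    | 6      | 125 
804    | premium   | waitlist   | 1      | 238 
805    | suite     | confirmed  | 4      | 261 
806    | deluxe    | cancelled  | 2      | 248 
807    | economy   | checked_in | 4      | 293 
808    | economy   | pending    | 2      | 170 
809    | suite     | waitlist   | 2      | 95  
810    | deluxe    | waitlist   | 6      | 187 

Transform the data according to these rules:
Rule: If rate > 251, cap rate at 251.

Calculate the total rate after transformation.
2033

Step 1: 3 records have rate > 251
Step 2: These records originally summed to 814
Step 3: After capping: 3 × 251 = 753
Step 4: Unaffected records sum: 1280
Step 5: Final sum = 753 + 1280 = 2033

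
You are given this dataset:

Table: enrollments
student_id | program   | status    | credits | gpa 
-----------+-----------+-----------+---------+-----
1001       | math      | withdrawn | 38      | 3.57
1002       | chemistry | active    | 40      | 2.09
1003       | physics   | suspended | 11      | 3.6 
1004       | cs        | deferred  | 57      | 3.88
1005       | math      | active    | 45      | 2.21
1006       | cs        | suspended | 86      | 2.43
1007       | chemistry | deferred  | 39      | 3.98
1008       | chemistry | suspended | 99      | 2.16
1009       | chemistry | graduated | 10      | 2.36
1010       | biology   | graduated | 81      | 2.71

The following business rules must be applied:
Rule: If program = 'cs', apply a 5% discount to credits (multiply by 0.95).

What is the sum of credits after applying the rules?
498.85

Step 1: Records with program = 'cs' have total credits = 143
Step 2: Apply multiplier: 143 × 0.95 = 135.85
Step 3: Other records total: 363
Step 4: Final sum = 135.85 + 363 = 498.85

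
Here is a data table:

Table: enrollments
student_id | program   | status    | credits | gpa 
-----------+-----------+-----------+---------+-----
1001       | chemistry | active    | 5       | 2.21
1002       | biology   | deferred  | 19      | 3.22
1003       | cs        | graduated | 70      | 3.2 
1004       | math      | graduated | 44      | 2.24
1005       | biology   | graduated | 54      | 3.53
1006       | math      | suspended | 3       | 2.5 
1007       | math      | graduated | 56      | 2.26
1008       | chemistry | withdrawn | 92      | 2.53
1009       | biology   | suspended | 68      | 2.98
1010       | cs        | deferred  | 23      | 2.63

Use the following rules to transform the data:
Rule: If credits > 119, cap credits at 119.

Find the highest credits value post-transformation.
92

Step 1: Original maximum credits = 92
Step 2: Check cap of 119 against maximum
Step 3: No records exceed the cap (max 92 <= cap 119), so no capping applies
Step 4: Maximum after transformation = 92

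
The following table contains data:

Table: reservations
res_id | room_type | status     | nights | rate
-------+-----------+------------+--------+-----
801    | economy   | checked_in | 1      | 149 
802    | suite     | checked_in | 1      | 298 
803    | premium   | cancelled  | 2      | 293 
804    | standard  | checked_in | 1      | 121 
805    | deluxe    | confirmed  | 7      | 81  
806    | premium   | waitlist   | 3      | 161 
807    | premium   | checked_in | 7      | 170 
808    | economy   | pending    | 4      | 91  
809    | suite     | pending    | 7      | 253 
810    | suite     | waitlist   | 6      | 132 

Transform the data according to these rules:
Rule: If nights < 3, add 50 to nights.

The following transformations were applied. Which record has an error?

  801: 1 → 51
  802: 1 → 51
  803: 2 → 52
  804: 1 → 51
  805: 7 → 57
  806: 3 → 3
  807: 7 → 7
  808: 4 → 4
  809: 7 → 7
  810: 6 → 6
Record 805 has an error. The correct transformed value should be 7, not 57.

Step 1: Check each record against the rule
Step 2: Record 805 has nights = 7
Step 3: Since 7 >= 3, the bonus should not have been applied
Step 4: Correct value = 7, but claimed value = 57
Conclusion: Record 805 has the error.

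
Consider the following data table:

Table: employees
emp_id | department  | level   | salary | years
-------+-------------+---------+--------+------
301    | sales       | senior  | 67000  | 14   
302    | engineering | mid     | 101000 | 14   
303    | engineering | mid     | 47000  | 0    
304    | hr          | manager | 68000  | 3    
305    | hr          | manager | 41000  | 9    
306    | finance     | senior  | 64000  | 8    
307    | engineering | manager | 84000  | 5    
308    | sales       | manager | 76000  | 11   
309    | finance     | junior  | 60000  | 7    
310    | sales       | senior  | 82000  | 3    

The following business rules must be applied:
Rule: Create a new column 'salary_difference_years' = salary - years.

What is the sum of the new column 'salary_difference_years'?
689926

Step 1: For each record, compute salary - years
Example calculations:
  67000 - 14 = 66986
  101000 - 14 = 100986
  47000 - 0 = 47000
  ...
Step 2: Sum all derived values
Step 3: Total = 689926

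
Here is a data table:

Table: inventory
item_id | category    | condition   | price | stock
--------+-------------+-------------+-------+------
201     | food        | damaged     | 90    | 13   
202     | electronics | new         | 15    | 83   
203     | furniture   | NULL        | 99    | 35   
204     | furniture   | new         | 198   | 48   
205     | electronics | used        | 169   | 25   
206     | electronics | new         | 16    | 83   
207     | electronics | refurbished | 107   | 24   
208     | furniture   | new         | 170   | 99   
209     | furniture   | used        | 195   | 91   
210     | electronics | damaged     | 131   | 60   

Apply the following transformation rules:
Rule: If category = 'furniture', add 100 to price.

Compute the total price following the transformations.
1590

Step 1: Count records where category = 'furniture': 4
Step 2: Total bonus added: 4 × 100 = 400
Step 3: Original sum of price: 1190
Step 4: Final sum = 1190 + 400 = 1590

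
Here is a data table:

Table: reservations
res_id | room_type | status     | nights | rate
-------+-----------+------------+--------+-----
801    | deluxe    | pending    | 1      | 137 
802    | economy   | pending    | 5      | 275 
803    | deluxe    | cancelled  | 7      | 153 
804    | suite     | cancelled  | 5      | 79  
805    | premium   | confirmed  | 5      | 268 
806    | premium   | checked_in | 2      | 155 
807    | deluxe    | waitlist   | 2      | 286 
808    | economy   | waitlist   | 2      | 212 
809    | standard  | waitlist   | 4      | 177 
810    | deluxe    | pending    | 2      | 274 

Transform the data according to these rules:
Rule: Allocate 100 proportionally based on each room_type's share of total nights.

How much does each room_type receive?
deluxe: 34.29, economy: 20.0, premium: 20.0, standard: 11.43, suite: 14.29

Step 1: Calculate total nights = 35
Step 2: Calculate each room_type's proportion:
  deluxe: 12/35 = 34.29% → 34.29
  economy: 7/35 = 20.00% → 20.0
  premium: 7/35 = 20.00% → 20.0
  standard: 4/35 = 11.43% → 11.43
  suite: 5/35 = 14.29% → 14.29
Step 3: Verify: sum of allocations ≈ 100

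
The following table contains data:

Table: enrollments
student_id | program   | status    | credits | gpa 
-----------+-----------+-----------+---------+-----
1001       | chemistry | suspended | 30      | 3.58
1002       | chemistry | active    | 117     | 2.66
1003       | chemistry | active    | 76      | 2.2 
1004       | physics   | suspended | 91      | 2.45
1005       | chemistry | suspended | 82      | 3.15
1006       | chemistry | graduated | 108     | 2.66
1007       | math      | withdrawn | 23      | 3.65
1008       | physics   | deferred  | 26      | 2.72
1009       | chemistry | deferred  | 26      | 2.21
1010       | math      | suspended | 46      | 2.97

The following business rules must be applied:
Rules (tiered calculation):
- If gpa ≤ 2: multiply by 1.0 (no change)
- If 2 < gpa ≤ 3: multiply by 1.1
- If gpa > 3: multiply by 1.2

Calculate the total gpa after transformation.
32.11

Step 1: Tier 1 (gpa ≤ 2): 0 records, sum = 0 × 1.0 = 0.0
Step 2: Tier 2 (2 < gpa ≤ 3): 7 records, sum = 17.87 × 1.1 = 19.66
Step 3: Tier 3 (gpa > 3): 3 records, sum = 10.38 × 1.2 = 12.46
Step 4: Final sum = 0.0 + 19.66 + 12.46 = 32.11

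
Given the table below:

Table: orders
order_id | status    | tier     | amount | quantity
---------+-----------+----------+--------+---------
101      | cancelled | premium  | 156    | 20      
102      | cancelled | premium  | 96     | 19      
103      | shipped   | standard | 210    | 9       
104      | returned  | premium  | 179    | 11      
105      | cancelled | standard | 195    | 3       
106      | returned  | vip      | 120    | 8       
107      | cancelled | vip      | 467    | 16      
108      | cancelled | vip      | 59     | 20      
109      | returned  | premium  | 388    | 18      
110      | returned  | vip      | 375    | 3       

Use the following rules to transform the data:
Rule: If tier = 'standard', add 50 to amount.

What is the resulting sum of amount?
2345

Step 1: Count records where tier = 'standard': 2
Step 2: Total bonus added: 2 × 50 = 100
Step 3: Original sum of amount: 2245
Step 4: Final sum = 2245 + 100 = 2345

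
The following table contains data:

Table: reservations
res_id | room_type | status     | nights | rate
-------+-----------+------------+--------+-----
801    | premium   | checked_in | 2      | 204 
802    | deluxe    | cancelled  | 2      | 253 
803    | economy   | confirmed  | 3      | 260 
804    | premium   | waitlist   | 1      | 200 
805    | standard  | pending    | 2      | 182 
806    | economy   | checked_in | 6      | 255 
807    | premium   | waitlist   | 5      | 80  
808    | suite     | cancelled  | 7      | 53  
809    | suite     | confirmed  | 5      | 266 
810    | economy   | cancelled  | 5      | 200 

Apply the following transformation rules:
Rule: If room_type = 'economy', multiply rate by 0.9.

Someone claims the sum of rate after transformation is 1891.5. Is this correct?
No, the correct result is 1881.5.

Step 1: Calculate the correct sum after transformation
Step 2: Apply multiplier 0.9 to records where room_type = 'economy'
Step 3: Correct result = 1881.5
Step 4: Claimed result = 1891.5
Step 5: 1881.5 ≠ 1891.5
Conclusion: The claimed result is incorrect. The correct answer is 1881.5.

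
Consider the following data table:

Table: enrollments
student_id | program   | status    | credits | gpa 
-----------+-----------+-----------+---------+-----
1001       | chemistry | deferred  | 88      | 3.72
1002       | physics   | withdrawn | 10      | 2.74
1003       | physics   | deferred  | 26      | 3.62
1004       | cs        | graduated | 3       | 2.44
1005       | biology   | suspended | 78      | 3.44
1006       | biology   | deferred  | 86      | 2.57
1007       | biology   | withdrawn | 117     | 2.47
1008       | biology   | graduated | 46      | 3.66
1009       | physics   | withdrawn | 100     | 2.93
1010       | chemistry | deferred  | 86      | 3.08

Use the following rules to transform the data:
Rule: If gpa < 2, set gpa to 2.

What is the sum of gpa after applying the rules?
30.67

Step 1: 0 records have gpa < 2
Step 2: These records originally summed to 0
Step 3: After setting to minimum: 0 × 2 = 0
Step 4: Unaffected records sum: 30.67
Step 5: Final sum = 0 + 30.67 = 30.67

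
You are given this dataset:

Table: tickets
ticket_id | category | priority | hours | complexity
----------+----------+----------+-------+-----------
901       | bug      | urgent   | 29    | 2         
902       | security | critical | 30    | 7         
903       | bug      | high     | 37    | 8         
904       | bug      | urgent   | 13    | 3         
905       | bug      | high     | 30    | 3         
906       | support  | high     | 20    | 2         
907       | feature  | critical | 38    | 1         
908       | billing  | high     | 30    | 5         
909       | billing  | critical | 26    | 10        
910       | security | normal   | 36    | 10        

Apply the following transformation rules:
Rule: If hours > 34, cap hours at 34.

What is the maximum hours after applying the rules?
34

Step 1: Original maximum hours = 38
Step 2: Apply cap at 34
Step 3: 3 records had hours > 34 and were capped
Step 4: Maximum after transformation = 34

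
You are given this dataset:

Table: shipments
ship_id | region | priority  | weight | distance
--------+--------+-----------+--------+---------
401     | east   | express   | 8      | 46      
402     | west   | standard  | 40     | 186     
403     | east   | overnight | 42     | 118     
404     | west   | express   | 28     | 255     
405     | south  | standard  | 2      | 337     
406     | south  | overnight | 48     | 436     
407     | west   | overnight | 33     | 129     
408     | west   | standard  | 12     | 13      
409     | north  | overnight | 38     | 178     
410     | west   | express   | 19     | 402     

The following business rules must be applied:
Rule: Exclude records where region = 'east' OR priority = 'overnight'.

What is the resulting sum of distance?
1193

Step 1: Find records where region = 'east' OR priority = 'overnight'
Step 2: 5 records match, summing to 907
Step 3: Original sum: 2100
Step 4: Remaining sum = 2100 - 907 = 1193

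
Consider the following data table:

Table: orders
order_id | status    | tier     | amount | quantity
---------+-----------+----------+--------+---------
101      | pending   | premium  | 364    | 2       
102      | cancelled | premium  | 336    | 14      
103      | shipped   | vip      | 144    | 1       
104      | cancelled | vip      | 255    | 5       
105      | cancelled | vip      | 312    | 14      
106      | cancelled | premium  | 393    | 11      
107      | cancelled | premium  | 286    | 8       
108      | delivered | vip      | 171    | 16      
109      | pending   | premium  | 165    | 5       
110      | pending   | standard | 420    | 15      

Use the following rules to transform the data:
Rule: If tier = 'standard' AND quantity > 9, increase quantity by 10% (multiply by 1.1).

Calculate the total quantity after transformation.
92.5

Step 1: Find records where tier = 'standard' AND quantity > 9
Step 2: 1 records match, summing to 15
Step 3: After multiplier: 15 × 1.1 = 16.5
Step 4: Unaffected records sum: 76
Step 5: Final sum = 16.5 + 76 = 92.5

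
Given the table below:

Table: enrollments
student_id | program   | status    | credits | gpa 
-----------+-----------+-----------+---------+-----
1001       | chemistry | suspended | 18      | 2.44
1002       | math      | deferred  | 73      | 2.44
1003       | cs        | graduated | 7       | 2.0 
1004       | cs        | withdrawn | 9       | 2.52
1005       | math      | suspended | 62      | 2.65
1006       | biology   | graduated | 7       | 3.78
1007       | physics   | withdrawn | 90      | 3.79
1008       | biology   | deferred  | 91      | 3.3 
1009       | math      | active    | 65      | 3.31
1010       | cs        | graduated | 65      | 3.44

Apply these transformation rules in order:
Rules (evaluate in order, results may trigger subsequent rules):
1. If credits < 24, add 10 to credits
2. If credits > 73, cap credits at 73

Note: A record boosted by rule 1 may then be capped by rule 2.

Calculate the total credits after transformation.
492

Step 1: Apply rule 1 to records with credits < 24
  - 4 records get bonus of 10
  - Of these, 0 records then exceed 73 and get capped
Step 2: Apply rule 2 to records with credits > 73
  - 2 records (original) are capped
Step 3: Calculate final sum = 492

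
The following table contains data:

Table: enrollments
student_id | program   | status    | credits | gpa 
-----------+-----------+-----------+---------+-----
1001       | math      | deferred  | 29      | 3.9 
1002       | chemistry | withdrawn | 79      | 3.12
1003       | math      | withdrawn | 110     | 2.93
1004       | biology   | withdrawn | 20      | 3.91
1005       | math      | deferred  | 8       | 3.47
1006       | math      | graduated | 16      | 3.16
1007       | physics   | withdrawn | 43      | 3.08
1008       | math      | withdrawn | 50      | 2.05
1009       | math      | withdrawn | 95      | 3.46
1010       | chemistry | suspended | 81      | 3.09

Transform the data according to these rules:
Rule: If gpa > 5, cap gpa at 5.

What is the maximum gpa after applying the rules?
3.91

Step 1: Original maximum gpa = 3.91
Step 2: Check cap of 5 against maximum
Step 3: No records exceed the cap (max 3.91 <= cap 5), so no capping applies
Step 4: Maximum after transformation = 3.91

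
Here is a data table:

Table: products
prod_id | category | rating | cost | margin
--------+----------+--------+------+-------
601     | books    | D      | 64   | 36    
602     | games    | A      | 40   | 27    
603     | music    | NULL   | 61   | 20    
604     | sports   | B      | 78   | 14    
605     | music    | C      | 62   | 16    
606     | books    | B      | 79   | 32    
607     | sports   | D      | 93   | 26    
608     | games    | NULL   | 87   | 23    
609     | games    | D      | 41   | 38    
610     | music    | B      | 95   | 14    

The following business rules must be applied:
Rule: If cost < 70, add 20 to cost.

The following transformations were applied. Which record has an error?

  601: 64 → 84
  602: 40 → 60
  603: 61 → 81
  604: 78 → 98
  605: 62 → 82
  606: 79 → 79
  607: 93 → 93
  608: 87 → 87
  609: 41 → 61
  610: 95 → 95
Record 604 has an error. The correct transformed value should be 78, not 98.

Step 1: Check each record against the rule
Step 2: Record 604 has cost = 78
Step 3: Since 78 >= 70, the bonus should not have been applied
Step 4: Correct value = 78, but claimed value = 98
Conclusion: Record 604 has the error.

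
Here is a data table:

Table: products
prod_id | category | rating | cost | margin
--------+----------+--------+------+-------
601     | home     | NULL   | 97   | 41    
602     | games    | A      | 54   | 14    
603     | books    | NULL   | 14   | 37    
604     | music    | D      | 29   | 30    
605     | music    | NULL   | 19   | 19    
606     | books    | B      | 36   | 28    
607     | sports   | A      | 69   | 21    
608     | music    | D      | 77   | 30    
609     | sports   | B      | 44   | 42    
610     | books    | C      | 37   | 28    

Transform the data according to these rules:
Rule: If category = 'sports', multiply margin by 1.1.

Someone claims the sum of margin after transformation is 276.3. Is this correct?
No, the correct result is 296.3.

Step 1: Calculate the correct sum after transformation
Step 2: Apply multiplier 1.1 to records where category = 'sports'
Step 3: Correct result = 296.3
Step 4: Claimed result = 276.3
Step 5: 296.3 ≠ 276.3
Conclusion: The claimed result is incorrect. The correct answer is 296.3.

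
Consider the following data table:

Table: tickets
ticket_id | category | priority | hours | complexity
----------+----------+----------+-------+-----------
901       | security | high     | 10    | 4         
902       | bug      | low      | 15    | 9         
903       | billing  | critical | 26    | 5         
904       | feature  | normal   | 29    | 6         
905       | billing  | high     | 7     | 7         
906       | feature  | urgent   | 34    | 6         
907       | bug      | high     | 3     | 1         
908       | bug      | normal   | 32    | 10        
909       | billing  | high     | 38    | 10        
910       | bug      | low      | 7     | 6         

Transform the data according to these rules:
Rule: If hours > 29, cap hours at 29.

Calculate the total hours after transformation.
184

Step 1: 3 records have hours > 29
Step 2: These records originally summed to 104
Step 3: After capping: 3 × 29 = 87
Step 4: Unaffected records sum: 97
Step 5: Final sum = 87 + 97 = 184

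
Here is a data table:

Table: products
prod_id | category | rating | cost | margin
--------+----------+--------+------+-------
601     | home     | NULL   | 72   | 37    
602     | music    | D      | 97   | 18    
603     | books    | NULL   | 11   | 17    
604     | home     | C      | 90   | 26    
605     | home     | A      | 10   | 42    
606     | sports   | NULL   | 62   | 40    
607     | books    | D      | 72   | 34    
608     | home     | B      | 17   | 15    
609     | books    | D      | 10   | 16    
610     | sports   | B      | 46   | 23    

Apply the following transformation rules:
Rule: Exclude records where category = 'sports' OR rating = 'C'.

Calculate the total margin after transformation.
179

Step 1: Find records where category = 'sports' OR rating = 'C'
Step 2: 3 records match, summing to 89
Step 3: Original sum: 268
Step 4: Remaining sum = 268 - 89 = 179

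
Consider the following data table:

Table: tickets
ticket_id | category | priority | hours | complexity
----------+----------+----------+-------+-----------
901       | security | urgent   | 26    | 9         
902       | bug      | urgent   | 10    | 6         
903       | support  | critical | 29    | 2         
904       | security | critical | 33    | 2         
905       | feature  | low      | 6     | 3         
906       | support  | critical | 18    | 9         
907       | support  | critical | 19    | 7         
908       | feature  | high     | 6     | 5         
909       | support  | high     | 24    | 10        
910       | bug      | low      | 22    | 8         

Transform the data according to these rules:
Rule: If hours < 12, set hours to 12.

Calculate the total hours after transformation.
207

Step 1: 3 records have hours < 12
Step 2: These records originally summed to 22
Step 3: After setting to minimum: 3 × 12 = 36
Step 4: Unaffected records sum: 171
Step 5: Final sum = 36 + 171 = 207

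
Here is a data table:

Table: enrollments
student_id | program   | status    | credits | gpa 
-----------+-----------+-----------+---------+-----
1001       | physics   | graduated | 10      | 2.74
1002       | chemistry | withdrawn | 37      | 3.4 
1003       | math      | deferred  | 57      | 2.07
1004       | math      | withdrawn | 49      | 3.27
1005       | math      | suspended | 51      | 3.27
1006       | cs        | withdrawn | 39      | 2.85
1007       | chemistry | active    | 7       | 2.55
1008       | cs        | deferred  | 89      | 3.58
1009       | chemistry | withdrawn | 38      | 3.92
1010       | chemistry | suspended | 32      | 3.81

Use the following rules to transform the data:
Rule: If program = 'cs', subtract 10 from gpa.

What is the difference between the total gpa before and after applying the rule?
20.0

Step 1: Original sum of gpa = 31.46
Step 2: 2 records have program = 'cs'
Step 3: Each affected record changes by -10
Step 4: Total change = 2 × -10 = -20
Step 5: New sum = 31.46 + -20 = 11.46
Step 6: Difference = |11.46 - 31.46| = 20.0
        (Sum decreased by 20.0)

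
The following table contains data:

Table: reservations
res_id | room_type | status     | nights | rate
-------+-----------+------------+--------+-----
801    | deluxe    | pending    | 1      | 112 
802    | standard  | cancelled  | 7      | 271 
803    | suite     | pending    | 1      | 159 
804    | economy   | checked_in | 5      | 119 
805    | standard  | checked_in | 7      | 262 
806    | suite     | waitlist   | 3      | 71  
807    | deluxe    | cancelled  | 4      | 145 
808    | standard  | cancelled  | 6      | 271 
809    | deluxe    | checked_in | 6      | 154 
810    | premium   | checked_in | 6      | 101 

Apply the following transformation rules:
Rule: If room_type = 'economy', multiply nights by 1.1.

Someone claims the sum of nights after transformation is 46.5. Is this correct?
Yes, the result is correct.

Step 1: Calculate the correct sum after transformation
Step 2: Apply multiplier 1.1 to records where room_type = 'economy'
Step 3: Correct result = 46.5
Step 4: Claimed result = 46.5
Step 5: 46.5 = 46.5 ✓
Conclusion: The claimed result is correct.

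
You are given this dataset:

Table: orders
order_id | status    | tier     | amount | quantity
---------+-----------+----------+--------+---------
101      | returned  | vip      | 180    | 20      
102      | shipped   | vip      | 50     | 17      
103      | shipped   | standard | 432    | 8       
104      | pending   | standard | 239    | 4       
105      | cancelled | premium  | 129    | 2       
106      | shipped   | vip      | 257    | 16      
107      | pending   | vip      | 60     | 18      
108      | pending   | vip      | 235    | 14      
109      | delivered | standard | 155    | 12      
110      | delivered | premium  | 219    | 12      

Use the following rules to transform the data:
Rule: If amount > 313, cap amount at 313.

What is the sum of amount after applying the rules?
1837

Step 1: 1 records have amount > 313
Step 2: These records originally summed to 432
Step 3: After capping: 1 × 313 = 313
Step 4: Unaffected records sum: 1524
Step 5: Final sum = 313 + 1524 = 1837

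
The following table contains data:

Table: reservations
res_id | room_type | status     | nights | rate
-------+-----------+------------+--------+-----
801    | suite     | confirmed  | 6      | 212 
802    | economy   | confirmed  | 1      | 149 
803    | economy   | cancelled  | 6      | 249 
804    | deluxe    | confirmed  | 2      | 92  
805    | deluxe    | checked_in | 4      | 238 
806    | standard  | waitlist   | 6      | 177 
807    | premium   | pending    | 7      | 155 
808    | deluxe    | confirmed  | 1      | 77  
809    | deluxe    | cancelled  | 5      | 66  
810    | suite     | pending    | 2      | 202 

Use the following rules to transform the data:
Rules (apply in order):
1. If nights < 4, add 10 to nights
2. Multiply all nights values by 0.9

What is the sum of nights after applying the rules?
72.0

Step 1: Apply Rule 1 - Add 10 to records with nights < 4
  - 4 records affected: 6 + (4 × 10) = 46
  - Unaffected records: 34
  - Sum after Rule 1: 80
Step 2: Apply Rule 2 - Multiply all by 0.9
  - 80 × 0.9 = 72.0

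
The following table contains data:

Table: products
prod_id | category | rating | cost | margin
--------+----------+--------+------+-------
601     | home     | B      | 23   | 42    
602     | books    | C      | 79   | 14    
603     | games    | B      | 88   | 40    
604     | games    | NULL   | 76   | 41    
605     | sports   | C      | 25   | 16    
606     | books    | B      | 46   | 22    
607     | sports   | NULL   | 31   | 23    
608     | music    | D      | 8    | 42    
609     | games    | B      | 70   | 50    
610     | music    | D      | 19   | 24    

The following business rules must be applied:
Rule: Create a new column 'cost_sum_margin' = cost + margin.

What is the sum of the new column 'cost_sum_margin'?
779

Step 1: For each record, compute cost + margin
Example calculations:
  23 + 42 = 65
  79 + 14 = 93
  88 + 40 = 128
  ...
Step 2: Sum all derived values
Step 3: Total = 779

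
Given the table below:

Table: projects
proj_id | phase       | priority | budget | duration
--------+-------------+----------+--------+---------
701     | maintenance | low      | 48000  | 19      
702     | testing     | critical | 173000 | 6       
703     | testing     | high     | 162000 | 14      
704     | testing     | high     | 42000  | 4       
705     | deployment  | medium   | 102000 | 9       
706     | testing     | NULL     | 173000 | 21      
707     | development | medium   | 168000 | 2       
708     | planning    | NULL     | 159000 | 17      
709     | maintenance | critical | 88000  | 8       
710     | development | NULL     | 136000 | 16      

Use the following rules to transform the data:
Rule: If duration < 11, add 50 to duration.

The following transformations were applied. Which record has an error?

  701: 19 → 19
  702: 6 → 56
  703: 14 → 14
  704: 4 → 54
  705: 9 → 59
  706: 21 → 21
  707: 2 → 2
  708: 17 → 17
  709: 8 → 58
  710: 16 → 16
Record 707 has an error. The correct transformed value should be 52, not 2.

Step 1: Check each record against the rule
Step 2: Record 707 has duration = 2
Step 3: Since 2 < 11, the bonus should have been applied
Step 4: Correct value = 52, but claimed value = 2
Conclusion: Record 707 has the error.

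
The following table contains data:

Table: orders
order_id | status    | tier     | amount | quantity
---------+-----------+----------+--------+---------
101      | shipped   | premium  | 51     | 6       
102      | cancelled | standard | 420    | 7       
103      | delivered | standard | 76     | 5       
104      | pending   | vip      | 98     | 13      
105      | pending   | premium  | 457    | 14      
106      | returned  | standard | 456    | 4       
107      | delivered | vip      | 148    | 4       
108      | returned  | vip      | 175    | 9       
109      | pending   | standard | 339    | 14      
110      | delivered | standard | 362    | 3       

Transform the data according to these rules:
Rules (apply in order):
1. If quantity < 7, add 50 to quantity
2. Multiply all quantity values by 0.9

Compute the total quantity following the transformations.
296.1

Step 1: Apply Rule 1 - Add 50 to records with quantity < 7
  - 5 records affected: 22 + (5 × 50) = 272
  - Unaffected records: 57
  - Sum after Rule 1: 329
Step 2: Apply Rule 2 - Multiply all by 0.9
  - 329 × 0.9 = 296.1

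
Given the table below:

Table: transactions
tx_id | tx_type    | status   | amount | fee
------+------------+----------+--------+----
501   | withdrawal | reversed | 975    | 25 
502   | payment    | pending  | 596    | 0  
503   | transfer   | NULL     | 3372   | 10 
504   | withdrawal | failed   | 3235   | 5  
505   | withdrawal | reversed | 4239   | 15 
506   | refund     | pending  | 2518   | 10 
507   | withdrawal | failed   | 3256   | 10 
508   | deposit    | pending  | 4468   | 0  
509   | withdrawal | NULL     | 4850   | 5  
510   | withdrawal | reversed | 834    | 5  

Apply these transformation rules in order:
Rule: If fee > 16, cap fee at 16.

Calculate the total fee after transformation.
76

Step 1: 1 records have fee > 16
Step 2: These records originally summed to 25
Step 3: After capping: 1 × 16 = 16
Step 4: Unaffected records sum: 60
Step 5: Final sum = 16 + 60 = 76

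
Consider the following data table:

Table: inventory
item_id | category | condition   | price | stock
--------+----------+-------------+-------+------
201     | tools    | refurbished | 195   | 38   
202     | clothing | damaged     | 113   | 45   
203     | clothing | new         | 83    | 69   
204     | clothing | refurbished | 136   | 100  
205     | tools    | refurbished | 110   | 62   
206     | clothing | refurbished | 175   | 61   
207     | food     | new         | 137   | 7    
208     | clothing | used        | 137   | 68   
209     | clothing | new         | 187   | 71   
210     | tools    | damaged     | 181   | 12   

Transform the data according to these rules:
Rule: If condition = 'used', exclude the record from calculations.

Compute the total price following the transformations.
1317

Step 1: Identify records where condition = 'used'
Step 2: The excluded records sum to 137
Step 3: Original total price = 1454
Step 4: Remaining total = 1454 - 137 = 1317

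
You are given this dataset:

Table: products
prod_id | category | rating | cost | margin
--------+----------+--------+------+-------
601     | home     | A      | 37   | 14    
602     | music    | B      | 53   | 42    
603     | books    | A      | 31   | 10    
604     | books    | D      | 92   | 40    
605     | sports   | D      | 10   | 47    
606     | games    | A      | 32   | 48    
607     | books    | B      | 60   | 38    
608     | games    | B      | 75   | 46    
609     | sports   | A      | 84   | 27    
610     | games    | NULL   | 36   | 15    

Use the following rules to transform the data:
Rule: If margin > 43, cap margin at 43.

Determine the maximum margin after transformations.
43

Step 1: Original maximum margin = 48
Step 2: Apply cap at 43
Step 3: 3 records had margin > 43 and were capped
Step 4: Maximum after transformation = 43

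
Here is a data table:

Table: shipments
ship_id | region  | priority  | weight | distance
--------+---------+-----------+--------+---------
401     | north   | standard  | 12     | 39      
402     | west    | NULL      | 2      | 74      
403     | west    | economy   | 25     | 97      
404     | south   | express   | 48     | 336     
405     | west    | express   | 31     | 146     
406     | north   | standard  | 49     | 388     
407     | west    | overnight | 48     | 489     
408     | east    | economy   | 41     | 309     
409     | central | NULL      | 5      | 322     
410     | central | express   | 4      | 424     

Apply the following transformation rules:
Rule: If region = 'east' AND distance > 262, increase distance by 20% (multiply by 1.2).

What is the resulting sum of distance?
2685.8

Step 1: Find records where region = 'east' AND distance > 262
Step 2: 1 records match, summing to 309
Step 3: After multiplier: 309 × 1.2 = 370.8
Step 4: Unaffected records sum: 2315
Step 5: Final sum = 370.8 + 2315 = 2685.8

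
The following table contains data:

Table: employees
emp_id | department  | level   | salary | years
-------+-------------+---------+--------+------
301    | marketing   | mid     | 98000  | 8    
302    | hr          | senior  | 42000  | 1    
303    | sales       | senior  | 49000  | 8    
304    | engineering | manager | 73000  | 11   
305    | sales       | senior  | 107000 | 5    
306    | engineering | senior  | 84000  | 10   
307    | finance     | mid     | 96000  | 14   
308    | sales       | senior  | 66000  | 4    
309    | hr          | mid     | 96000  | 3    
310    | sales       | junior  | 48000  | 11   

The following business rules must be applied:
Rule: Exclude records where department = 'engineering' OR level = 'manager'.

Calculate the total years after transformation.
54

Step 1: Find records where department = 'engineering' OR level = 'manager'
Step 2: 2 records match, summing to 21
Step 3: Original sum: 75
Step 4: Remaining sum = 75 - 21 = 54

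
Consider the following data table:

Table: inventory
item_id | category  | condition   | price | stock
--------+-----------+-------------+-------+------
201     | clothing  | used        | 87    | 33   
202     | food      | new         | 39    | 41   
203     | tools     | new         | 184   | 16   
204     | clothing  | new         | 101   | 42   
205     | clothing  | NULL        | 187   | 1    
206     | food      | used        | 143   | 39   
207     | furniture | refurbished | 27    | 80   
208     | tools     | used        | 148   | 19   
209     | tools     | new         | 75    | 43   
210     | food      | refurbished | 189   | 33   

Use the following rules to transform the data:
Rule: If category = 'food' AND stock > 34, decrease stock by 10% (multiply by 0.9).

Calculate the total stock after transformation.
339.0

Step 1: Find records where category = 'food' AND stock > 34
Step 2: 2 records match, summing to 80
Step 3: After multiplier: 80 × 0.9 = 72.0
Step 4: Unaffected records sum: 267
Step 5: Final sum = 72.0 + 267 = 339.0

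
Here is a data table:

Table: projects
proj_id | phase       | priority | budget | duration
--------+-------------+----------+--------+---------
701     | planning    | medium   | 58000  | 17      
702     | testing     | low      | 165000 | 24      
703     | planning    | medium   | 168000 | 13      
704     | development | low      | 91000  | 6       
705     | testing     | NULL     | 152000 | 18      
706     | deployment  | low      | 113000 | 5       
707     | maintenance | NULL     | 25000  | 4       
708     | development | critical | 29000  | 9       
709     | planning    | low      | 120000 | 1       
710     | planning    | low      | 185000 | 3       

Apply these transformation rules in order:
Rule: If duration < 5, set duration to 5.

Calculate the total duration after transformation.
107

Step 1: 3 records have duration < 5
Step 2: These records originally summed to 8
Step 3: After setting to minimum: 3 × 5 = 15
Step 4: Unaffected records sum: 92
Step 5: Final sum = 15 + 92 = 107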